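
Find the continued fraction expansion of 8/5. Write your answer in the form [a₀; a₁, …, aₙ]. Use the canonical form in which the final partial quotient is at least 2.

[1; 1, 1, 2]

Repeatedly divide and take the remainder:
8 ÷ 5 → quotient 1, remainder 3
5 ÷ 3 → quotient 1, remainder 2
3 ÷ 2 → quotient 1, remainder 1
2 ÷ 1 → quotient 2, remainder 0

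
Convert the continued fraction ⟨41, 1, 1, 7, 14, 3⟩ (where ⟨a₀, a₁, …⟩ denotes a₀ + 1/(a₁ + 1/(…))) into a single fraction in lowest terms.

27038/651

Build up convergents one term at a time:
a_0 = 41: 41/1
a_1 = 1: 42/1
a_2 = 1: 83/2
a_3 = 7: 623/15
a_4 = 14: 8805/212
a_5 = 3: 27038/651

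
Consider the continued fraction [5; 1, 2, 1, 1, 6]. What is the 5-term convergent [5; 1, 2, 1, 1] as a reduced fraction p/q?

40/7

Compute successive convergents:
a_0 = 5: 5/1
a_1 = 1: 6/1
a_2 = 2: 17/3
a_3 = 1: 23/4
a_4 = 1: 40/7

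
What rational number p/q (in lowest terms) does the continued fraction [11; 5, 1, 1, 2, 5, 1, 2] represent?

5690/509

Start with 2.
1 + 1/(2/1) = 1 + 1/2 = 3/2
5 + 1/(3/2) = 5 + 2/3 = 17/3
2 + 1/(17/3) = 2 + 3/17 = 37/17
1 + 1/(37/17) = 1 + 17/37 = 54/37
1 + 1/(54/37) = 1 + 37/54 = 91/54
5 + 1/(91/54) = 5 + 54/91 = 509/91
11 + 1/(509/91) = 11 + 91/509 = 5690/509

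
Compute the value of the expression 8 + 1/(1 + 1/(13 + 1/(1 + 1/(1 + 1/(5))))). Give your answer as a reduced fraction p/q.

1429/160

Build up convergents one term at a time:
a_0 = 8: 8/1
a_1 = 1: 9/1
a_2 = 13: 125/14
a_3 = 1: 134/15
a_4 = 1: 259/29
a_5 = 5: 1429/160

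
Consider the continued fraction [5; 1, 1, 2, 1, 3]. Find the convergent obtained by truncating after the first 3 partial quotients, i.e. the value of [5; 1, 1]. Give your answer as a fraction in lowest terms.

11/2

a_0 = 5: 5/1
a_1 = 1: 6/1
a_2 = 1: 11/2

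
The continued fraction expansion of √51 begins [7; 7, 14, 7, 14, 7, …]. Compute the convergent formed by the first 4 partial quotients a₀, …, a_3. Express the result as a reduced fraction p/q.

Start with 7.
14 + 1/(7/1) = 14 + 1/7 = 99/7
7 + 1/(99/7) = 7 + 7/99 = 700/99
7 + 1/(700/99) = 7 + 99/700 = 4999/700

4999/700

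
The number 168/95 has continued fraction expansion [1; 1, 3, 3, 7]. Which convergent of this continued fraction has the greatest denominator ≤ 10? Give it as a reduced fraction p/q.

7/4

List convergents until the denominator exceeds the bound:
a_0 = 1: 1/1  (≤ bound)
a_1 = 1: 2/1  (≤ bound)
a_2 = 3: 7/4  (≤ bound)
a_3 = 3: 23/13  (> 10, stop)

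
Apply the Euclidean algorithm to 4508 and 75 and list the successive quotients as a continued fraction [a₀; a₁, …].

Apply division with remainder until the remainder is 0:
4508 = 60·75 + 8, so a_0 = 60
75 = 9·8 + 3, so a_1 = 9
8 = 2·3 + 2, so a_2 = 2
3 = 1·2 + 1, so a_3 = 1
2 = 2·1 + 0, so a_4 = 2

[60; 9, 2, 1, 2]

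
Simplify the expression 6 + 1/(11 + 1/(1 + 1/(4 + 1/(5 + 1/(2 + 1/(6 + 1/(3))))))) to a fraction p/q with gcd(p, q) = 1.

Collapse the nested fraction from the inside out:
Start with 3.
6 + 1/(3/1) = 6 + 1/3 = 19/3
2 + 1/(19/3) = 2 + 3/19 = 41/19
5 + 1/(41/19) = 5 + 19/41 = 224/41
4 + 1/(224/41) = 4 + 41/224 = 937/224
1 + 1/(937/224) = 1 + 224/937 = 1161/937
11 + 1/(1161/937) = 11 + 937/1161 = 13708/1161
6 + 1/(13708/1161) = 6 + 1161/13708 = 83409/13708

83409/13708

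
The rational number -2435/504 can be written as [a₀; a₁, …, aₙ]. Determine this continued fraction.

[-5; 5, 1, 13, 6]

⌊-2435/504⌋ = -5, remainder 85
⌊504/85⌋ = 5, remainder 79
⌊85/79⌋ = 1, remainder 6
⌊79/6⌋ = 13, remainder 1
⌊6/1⌋ = 6, remainder 0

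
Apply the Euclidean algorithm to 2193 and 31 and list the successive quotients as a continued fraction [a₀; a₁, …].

Run the Euclidean algorithm, recording each quotient:
2193 = 70·31 + 23, so a_0 = 70
31 = 1·23 + 8, so a_1 = 1
23 = 2·8 + 7, so a_2 = 2
8 = 1·7 + 1, so a_3 = 1
7 = 7·1 + 0, so a_4 = 7

[70; 1, 2, 1, 7]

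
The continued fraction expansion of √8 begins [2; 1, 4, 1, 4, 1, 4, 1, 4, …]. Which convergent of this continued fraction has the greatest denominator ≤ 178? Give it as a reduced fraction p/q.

478/169

List convergents until the denominator exceeds the bound:
a_0 = 2: 2/1  (≤ bound)
a_1 = 1: 3/1  (≤ bound)
a_2 = 4: 14/5  (≤ bound)
a_3 = 1: 17/6  (≤ bound)
a_4 = 4: 82/29  (≤ bound)
a_5 = 1: 99/35  (≤ bound)
a_6 = 4: 478/169  (≤ bound)
a_7 = 1: 577/204  (> 178, stop)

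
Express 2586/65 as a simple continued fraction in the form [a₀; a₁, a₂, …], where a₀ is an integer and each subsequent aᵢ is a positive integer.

Run the Euclidean algorithm, recording each quotient:
2586 = 39·65 + 51, so a_0 = 39
65 = 1·51 + 14, so a_1 = 1
51 = 3·14 + 9, so a_2 = 3
14 = 1·9 + 5, so a_3 = 1
9 = 1·5 + 4, so a_4 = 1
5 = 1·4 + 1, so a_5 = 1
4 = 4·1 + 0, so a_6 = 4

[39; 1, 3, 1, 1, 1, 4]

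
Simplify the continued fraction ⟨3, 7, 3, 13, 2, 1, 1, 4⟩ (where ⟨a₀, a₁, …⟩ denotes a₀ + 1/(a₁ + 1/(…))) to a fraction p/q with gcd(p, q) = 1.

Build up convergents one term at a time:
a_0 = 3: 3/1
a_1 = 7: 22/7
a_2 = 3: 69/22
a_3 = 13: 919/293
a_4 = 2: 1907/608
a_5 = 1: 2826/901
a_6 = 1: 4733/1509
a_7 = 4: 21758/6937

21758/6937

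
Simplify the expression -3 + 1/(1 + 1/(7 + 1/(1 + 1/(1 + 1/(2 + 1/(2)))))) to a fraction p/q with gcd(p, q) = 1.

a_0 = -3: -3/1
a_1 = 1: -2/1
a_2 = 7: -17/8
a_3 = 1: -19/9
a_4 = 1: -36/17
a_5 = 2: -91/43
a_6 = 2: -218/103

-218/103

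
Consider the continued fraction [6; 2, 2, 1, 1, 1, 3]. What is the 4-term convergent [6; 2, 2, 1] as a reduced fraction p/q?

45/7

Start with 1.
2 + 1/(1/1) = 2 + 1/1 = 3/1
2 + 1/(3/1) = 2 + 1/3 = 7/3
6 + 1/(7/3) = 6 + 3/7 = 45/7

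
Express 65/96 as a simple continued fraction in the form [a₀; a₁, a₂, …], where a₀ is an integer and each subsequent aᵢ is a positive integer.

[0; 1, 2, 10, 3]

⌊65/96⌋ = 0, remainder 65
⌊96/65⌋ = 1, remainder 31
⌊65/31⌋ = 2, remainder 3
⌊31/3⌋ = 10, remainder 1
⌊3/1⌋ = 3, remainder 0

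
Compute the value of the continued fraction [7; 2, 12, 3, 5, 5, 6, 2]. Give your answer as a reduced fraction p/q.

212977/28471

a_0 = 7: 7/1
a_1 = 2: 15/2
a_2 = 12: 187/25
a_3 = 3: 576/77
a_4 = 5: 3067/410
a_5 = 5: 15911/2127
a_6 = 6: 98533/13172
a_7 = 2: 212977/28471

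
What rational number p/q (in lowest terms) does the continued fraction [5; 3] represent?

16/3

Build up convergents one term at a time:
a_0 = 5: 5/1
a_1 = 3: 16/3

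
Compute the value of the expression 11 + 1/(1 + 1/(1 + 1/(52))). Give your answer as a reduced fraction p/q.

Starting at the tail and folding back:
Start with 52.
1 + 1/(52/1) = 1 + 1/52 = 53/52
1 + 1/(53/52) = 1 + 52/53 = 105/53
11 + 1/(105/53) = 11 + 53/105 = 1208/105

1208/105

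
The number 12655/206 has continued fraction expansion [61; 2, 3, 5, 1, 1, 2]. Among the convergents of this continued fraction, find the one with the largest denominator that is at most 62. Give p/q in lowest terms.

a_0 = 61: 61/1  (≤ bound)
a_1 = 2: 123/2  (≤ bound)
a_2 = 3: 430/7  (≤ bound)
a_3 = 5: 2273/37  (≤ bound)
a_4 = 1: 2703/44  (≤ bound)
a_5 = 1: 4976/81  (> 62, stop)

2703/44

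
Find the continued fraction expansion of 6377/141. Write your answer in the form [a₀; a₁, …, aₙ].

[45; 4, 2, 2, 6]

6377 ÷ 141 → quotient 45, remainder 32
141 ÷ 32 → quotient 4, remainder 13
32 ÷ 13 → quotient 2, remainder 6
13 ÷ 6 → quotient 2, remainder 1
6 ÷ 1 → quotient 6, remainder 0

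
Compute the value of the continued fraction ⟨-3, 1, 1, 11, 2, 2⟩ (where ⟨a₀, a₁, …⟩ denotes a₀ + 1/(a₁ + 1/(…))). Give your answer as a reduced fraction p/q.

Start with 2.
2 + 1/(2/1) = 2 + 1/2 = 5/2
11 + 1/(5/2) = 11 + 2/5 = 57/5
1 + 1/(57/5) = 1 + 5/57 = 62/57
1 + 1/(62/57) = 1 + 57/62 = 119/62
-3 + 1/(119/62) = -3 + 62/119 = -295/119

-295/119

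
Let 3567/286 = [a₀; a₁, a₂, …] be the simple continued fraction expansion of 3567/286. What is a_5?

2

⌊3567/286⌋ = 12, remainder 135
⌊286/135⌋ = 2, remainder 16
⌊135/16⌋ = 8, remainder 7
⌊16/7⌋ = 2, remainder 2
⌊7/2⌋ = 3, remainder 1
⌊2/1⌋ = 2, remainder 0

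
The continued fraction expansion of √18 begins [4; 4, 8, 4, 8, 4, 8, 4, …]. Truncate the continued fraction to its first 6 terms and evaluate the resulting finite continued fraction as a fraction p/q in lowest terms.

19601/4620

Start with 4.
8 + 1/(4/1) = 8 + 1/4 = 33/4
4 + 1/(33/4) = 4 + 4/33 = 136/33
8 + 1/(136/33) = 8 + 33/136 = 1121/136
4 + 1/(1121/136) = 4 + 136/1121 = 4620/1121
4 + 1/(4620/1121) = 4 + 1121/4620 = 19601/4620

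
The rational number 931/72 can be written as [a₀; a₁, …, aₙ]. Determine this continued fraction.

[12; 1, 13, 2, 2]

⌊931/72⌋ = 12, remainder 67
⌊72/67⌋ = 1, remainder 5
⌊67/5⌋ = 13, remainder 2
⌊5/2⌋ = 2, remainder 1
⌊2/1⌋ = 2, remainder 0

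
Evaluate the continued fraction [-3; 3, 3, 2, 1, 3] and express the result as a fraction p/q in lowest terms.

-329/122

Use the convergent recurrence hₖ = aₖ·hₖ₋₁ + hₖ₋₂ (and likewise for the denominators kₖ):
a_0 = -3: -3/1
a_1 = 3: -8/3
a_2 = 3: -27/10
a_3 = 2: -62/23
a_4 = 1: -89/33
a_5 = 3: -329/122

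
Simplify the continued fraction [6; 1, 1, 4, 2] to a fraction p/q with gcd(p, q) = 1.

131/20

Start with 2.
4 + 1/(2/1) = 4 + 1/2 = 9/2
1 + 1/(9/2) = 1 + 2/9 = 11/9
1 + 1/(11/9) = 1 + 9/11 = 20/11
6 + 1/(20/11) = 6 + 11/20 = 131/20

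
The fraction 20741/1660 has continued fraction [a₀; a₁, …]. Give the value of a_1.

20741 = 12·1660 + 821, so a_0 = 12
1660 = 2·821 + 18, so a_1 = 2

2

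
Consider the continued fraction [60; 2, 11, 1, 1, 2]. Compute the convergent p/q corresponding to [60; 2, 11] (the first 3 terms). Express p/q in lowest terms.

1391/23

a_0 = 60: 60/1
a_1 = 2: 121/2
a_2 = 11: 1391/23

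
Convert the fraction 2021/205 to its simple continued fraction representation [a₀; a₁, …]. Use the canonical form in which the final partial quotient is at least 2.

2021 = 9·205 + 176, so a_0 = 9
205 = 1·176 + 29, so a_1 = 1
176 = 6·29 + 2, so a_2 = 6
29 = 14·2 + 1, so a_3 = 14
2 = 2·1 + 0, so a_4 = 2

[9; 1, 6, 14, 2]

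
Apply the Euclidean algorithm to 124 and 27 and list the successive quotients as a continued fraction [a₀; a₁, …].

Repeatedly divide and take the remainder:
124 ÷ 27 → quotient 4, remainder 16
27 ÷ 16 → quotient 1, remainder 11
16 ÷ 11 → quotient 1, remainder 5
11 ÷ 5 → quotient 2, remainder 1
5 ÷ 1 → quotient 5, remainder 0

[4; 1, 1, 2, 5]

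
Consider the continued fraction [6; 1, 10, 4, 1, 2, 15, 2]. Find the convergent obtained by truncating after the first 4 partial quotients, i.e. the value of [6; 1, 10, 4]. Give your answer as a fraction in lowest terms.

Starting at the tail and folding back:
Start with 4.
10 + 1/(4/1) = 10 + 1/4 = 41/4
1 + 1/(41/4) = 1 + 4/41 = 45/41
6 + 1/(45/41) = 6 + 41/45 = 311/45

311/45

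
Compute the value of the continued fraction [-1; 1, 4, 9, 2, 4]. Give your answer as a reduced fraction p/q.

Start with 4.
2 + 1/(4/1) = 2 + 1/4 = 9/4
9 + 1/(9/4) = 9 + 4/9 = 85/9
4 + 1/(85/9) = 4 + 9/85 = 349/85
1 + 1/(349/85) = 1 + 85/349 = 434/349
-1 + 1/(434/349) = -1 + 349/434 = -85/434

-85/434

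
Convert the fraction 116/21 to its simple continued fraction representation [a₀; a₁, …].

[5; 1, 1, 10]

⌊116/21⌋ = 5, remainder 11
⌊21/11⌋ = 1, remainder 10
⌊11/10⌋ = 1, remainder 1
⌊10/1⌋ = 10, remainder 0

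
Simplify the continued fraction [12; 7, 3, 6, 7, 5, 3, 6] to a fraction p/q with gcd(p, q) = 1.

Compute successive convergents:
a_0 = 12: 12/1
a_1 = 7: 85/7
a_2 = 3: 267/22
a_3 = 6: 1687/139
a_4 = 7: 12076/995
a_5 = 5: 62067/5114
a_6 = 3: 198277/16337
a_7 = 6: 1251729/103136

1251729/103136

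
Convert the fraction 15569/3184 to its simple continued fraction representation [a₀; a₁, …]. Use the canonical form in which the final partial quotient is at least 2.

[4; 1, 8, 14, 25]

⌊15569/3184⌋ = 4, remainder 2833
⌊3184/2833⌋ = 1, remainder 351
⌊2833/351⌋ = 8, remainder 25
⌊351/25⌋ = 14, remainder 1
⌊25/1⌋ = 25, remainder 0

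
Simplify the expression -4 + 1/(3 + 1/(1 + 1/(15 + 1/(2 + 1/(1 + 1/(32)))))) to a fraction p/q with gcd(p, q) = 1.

a_0 = -4: -4/1
a_1 = 3: -11/3
a_2 = 1: -15/4
a_3 = 15: -236/63
a_4 = 2: -487/130
a_5 = 1: -723/193
a_6 = 32: -23623/6306

-23623/6306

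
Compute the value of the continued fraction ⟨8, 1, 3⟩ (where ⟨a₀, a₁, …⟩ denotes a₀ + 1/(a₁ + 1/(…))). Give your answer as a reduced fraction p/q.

Start with 3.
1 + 1/(3/1) = 1 + 1/3 = 4/3
8 + 1/(4/3) = 8 + 3/4 = 35/4

35/4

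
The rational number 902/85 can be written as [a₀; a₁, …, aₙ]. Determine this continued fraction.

Apply division with remainder until the remainder is 0:
902 = 10·85 + 52, so a_0 = 10
85 = 1·52 + 33, so a_1 = 1
52 = 1·33 + 19, so a_2 = 1
33 = 1·19 + 14, so a_3 = 1
19 = 1·14 + 5, so a_4 = 1
14 = 2·5 + 4, so a_5 = 2
5 = 1·4 + 1, so a_6 = 1
4 = 4·1 + 0, so a_7 = 4

[10; 1, 1, 1, 1, 2, 1, 4]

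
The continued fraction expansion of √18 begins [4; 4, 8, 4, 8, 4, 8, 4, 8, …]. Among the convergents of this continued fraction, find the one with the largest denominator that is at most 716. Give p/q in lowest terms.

577/136

List convergents until the denominator exceeds the bound:
a_0 = 4: 4/1  (≤ bound)
a_1 = 4: 17/4  (≤ bound)
a_2 = 8: 140/33  (≤ bound)
a_3 = 4: 577/136  (≤ bound)
a_4 = 8: 4756/1121  (> 716, stop)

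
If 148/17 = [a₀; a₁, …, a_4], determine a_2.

2

Run the Euclidean algorithm, recording each quotient:
⌊148/17⌋ = 8, remainder 12
⌊17/12⌋ = 1, remainder 5
⌊12/5⌋ = 2, remainder 2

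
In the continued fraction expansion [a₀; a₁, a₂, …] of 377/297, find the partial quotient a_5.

⌊377/297⌋ = 1, remainder 80
⌊297/80⌋ = 3, remainder 57
⌊80/57⌋ = 1, remainder 23
⌊57/23⌋ = 2, remainder 11
⌊23/11⌋ = 2, remainder 1
⌊11/1⌋ = 11, remainder 0

11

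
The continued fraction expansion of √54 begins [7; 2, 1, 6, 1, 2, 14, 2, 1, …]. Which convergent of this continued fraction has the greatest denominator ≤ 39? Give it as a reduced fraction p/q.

a_0 = 7: 7/1  (≤ bound)
a_1 = 2: 15/2  (≤ bound)
a_2 = 1: 22/3  (≤ bound)
a_3 = 6: 147/20  (≤ bound)
a_4 = 1: 169/23  (≤ bound)
a_5 = 2: 485/66  (> 39, stop)

169/23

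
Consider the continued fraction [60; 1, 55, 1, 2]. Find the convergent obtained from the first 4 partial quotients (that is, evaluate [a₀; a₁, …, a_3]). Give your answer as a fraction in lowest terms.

Collapse the nested fraction from the inside out:
Start with 1.
55 + 1/(1/1) = 55 + 1/1 = 56/1
1 + 1/(56/1) = 1 + 1/56 = 57/56
60 + 1/(57/56) = 60 + 56/57 = 3476/57

3476/57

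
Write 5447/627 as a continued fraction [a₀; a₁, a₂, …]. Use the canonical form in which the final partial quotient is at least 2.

Apply division with remainder until the remainder is 0:
5447 = 8·627 + 431, so a_0 = 8
627 = 1·431 + 196, so a_1 = 1
431 = 2·196 + 39, so a_2 = 2
196 = 5·39 + 1, so a_3 = 5
39 = 39·1 + 0, so a_4 = 39

[8; 1, 2, 5, 39]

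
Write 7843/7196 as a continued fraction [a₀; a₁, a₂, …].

[1; 11, 8, 5, 3, 1, 3]

Run the Euclidean algorithm, recording each quotient:
7843 ÷ 7196 → quotient 1, remainder 647
7196 ÷ 647 → quotient 11, remainder 79
647 ÷ 79 → quotient 8, remainder 15
79 ÷ 15 → quotient 5, remainder 4
15 ÷ 4 → quotient 3, remainder 3
4 ÷ 3 → quotient 1, remainder 1
3 ÷ 1 → quotient 3, remainder 0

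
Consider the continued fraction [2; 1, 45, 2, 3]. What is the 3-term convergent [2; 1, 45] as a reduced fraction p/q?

137/46

Build up convergents one term at a time:
a_0 = 2: 2/1
a_1 = 1: 3/1
a_2 = 45: 137/46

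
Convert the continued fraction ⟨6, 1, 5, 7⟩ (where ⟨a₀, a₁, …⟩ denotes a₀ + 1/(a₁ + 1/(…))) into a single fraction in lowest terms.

294/43

Starting at the tail and folding back:
Start with 7.
5 + 1/(7/1) = 5 + 1/7 = 36/7
1 + 1/(36/7) = 1 + 7/36 = 43/36
6 + 1/(43/36) = 6 + 36/43 = 294/43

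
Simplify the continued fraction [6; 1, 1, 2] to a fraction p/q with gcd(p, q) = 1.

a_0 = 6: 6/1
a_1 = 1: 7/1
a_2 = 1: 13/2
a_3 = 2: 33/5

33/5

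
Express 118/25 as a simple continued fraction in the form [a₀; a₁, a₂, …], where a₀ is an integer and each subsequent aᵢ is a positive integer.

118 ÷ 25 → quotient 4, remainder 18
25 ÷ 18 → quotient 1, remainder 7
18 ÷ 7 → quotient 2, remainder 4
7 ÷ 4 → quotient 1, remainder 3
4 ÷ 3 → quotient 1, remainder 1
3 ÷ 1 → quotient 3, remainder 0

[4; 1, 2, 1, 1, 3]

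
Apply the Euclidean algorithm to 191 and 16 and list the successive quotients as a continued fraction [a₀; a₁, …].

⌊191/16⌋ = 11, remainder 15
⌊16/15⌋ = 1, remainder 1
⌊15/1⌋ = 15, remainder 0

[11; 1, 15]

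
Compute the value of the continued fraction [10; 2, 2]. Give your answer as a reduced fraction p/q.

52/5

Build up convergents one term at a time:
a_0 = 10: 10/1
a_1 = 2: 21/2
a_2 = 2: 52/5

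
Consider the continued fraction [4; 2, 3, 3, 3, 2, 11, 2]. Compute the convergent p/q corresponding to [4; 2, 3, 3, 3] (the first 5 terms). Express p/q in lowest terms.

337/76

Collapse the nested fraction from the inside out:
Start with 3.
3 + 1/(3/1) = 3 + 1/3 = 10/3
3 + 1/(10/3) = 3 + 3/10 = 33/10
2 + 1/(33/10) = 2 + 10/33 = 76/33
4 + 1/(76/33) = 4 + 33/76 = 337/76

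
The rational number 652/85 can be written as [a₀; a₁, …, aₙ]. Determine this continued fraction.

[7; 1, 2, 28]

Repeatedly divide and take the remainder:
652 = 7·85 + 57, so a_0 = 7
85 = 1·57 + 28, so a_1 = 1
57 = 2·28 + 1, so a_2 = 2
28 = 28·1 + 0, so a_3 = 28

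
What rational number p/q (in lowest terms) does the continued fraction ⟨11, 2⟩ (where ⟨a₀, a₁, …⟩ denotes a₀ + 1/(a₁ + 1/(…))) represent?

23/2

Build up convergents one term at a time:
a_0 = 11: 11/1
a_1 = 2: 23/2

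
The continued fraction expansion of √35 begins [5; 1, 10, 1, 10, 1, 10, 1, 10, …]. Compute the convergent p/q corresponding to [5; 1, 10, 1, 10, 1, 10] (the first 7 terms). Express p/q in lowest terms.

a_0 = 5: 5/1
a_1 = 1: 6/1
a_2 = 10: 65/11
a_3 = 1: 71/12
a_4 = 10: 775/131
a_5 = 1: 846/143
a_6 = 10: 9235/1561

9235/1561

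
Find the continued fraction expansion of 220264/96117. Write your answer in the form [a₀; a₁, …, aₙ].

Apply division with remainder until the remainder is 0:
⌊220264/96117⌋ = 2, remainder 28030
⌊96117/28030⌋ = 3, remainder 12027
⌊28030/12027⌋ = 2, remainder 3976
⌊12027/3976⌋ = 3, remainder 99
⌊3976/99⌋ = 40, remainder 16
⌊99/16⌋ = 6, remainder 3
⌊16/3⌋ = 5, remainder 1
⌊3/1⌋ = 3, remainder 0

[2; 3, 2, 3, 40, 6, 5, 3]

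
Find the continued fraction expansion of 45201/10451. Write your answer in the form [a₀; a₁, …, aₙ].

45201 ÷ 10451 → quotient 4, remainder 3397
10451 ÷ 3397 → quotient 3, remainder 260
3397 ÷ 260 → quotient 13, remainder 17
260 ÷ 17 → quotient 15, remainder 5
17 ÷ 5 → quotient 3, remainder 2
5 ÷ 2 → quotient 2, remainder 1
2 ÷ 1 → quotient 2, remainder 0

[4; 3, 13, 15, 3, 2, 2]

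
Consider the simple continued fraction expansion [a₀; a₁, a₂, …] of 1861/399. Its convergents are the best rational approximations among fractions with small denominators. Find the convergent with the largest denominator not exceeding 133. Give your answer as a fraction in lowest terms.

a_0 = 4: 4/1  (≤ bound)
a_1 = 1: 5/1  (≤ bound)
a_2 = 1: 9/2  (≤ bound)
a_3 = 1: 14/3  (≤ bound)
a_4 = 43: 611/131  (≤ bound)
a_5 = 1: 625/134  (> 133, stop)

611/131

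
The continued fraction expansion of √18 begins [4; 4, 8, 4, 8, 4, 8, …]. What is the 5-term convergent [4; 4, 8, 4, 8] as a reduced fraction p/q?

Start with 8.
4 + 1/(8/1) = 4 + 1/8 = 33/8
8 + 1/(33/8) = 8 + 8/33 = 272/33
4 + 1/(272/33) = 4 + 33/272 = 1121/272
4 + 1/(1121/272) = 4 + 272/1121 = 4756/1121

4756/1121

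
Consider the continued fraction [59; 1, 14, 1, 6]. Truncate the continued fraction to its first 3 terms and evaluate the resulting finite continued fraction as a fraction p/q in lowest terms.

899/15

Start with 14.
1 + 1/(14/1) = 1 + 1/14 = 15/14
59 + 1/(15/14) = 59 + 14/15 = 899/15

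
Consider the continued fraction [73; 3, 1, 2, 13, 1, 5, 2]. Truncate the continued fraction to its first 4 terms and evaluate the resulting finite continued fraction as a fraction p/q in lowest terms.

806/11

a_0 = 73: 73/1
a_1 = 3: 220/3
a_2 = 1: 293/4
a_3 = 2: 806/11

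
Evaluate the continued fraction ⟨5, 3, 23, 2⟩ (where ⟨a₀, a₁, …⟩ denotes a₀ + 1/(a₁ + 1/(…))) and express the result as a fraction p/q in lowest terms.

762/143

Starting at the tail and folding back:
Start with 2.
23 + 1/(2/1) = 23 + 1/2 = 47/2
3 + 1/(47/2) = 3 + 2/47 = 143/47
5 + 1/(143/47) = 5 + 47/143 = 762/143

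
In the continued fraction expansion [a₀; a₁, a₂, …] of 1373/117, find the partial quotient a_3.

1

1373 ÷ 117 → quotient 11, remainder 86
117 ÷ 86 → quotient 1, remainder 31
86 ÷ 31 → quotient 2, remainder 24
31 ÷ 24 → quotient 1, remainder 7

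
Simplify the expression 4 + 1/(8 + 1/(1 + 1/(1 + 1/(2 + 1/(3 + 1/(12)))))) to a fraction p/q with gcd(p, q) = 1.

Start with 12.
3 + 1/(12/1) = 3 + 1/12 = 37/12
2 + 1/(37/12) = 2 + 12/37 = 86/37
1 + 1/(86/37) = 1 + 37/86 = 123/86
1 + 1/(123/86) = 1 + 86/123 = 209/123
8 + 1/(209/123) = 8 + 123/209 = 1795/209
4 + 1/(1795/209) = 4 + 209/1795 = 7389/1795

7389/1795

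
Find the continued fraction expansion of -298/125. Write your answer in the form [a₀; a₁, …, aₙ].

[-3; 1, 1, 1, 1, 1, 1, 9]

Run the Euclidean algorithm, recording each quotient:
⌊-298/125⌋ = -3, remainder 77
⌊125/77⌋ = 1, remainder 48
⌊77/48⌋ = 1, remainder 29
⌊48/29⌋ = 1, remainder 19
⌊29/19⌋ = 1, remainder 10
⌊19/10⌋ = 1, remainder 9
⌊10/9⌋ = 1, remainder 1
⌊9/1⌋ = 9, remainder 0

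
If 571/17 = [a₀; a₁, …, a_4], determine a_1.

1

Repeatedly divide and take the remainder:
571 ÷ 17 → quotient 33, remainder 10
17 ÷ 10 → quotient 1, remainder 7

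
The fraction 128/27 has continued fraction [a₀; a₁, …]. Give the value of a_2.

2

⌊128/27⌋ = 4, remainder 20
⌊27/20⌋ = 1, remainder 7
⌊20/7⌋ = 2, remainder 6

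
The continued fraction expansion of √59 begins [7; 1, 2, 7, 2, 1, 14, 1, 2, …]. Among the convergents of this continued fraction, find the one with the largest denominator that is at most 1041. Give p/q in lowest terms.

a_0 = 7: 7/1  (≤ bound)
a_1 = 1: 8/1  (≤ bound)
a_2 = 2: 23/3  (≤ bound)
a_3 = 7: 169/22  (≤ bound)
a_4 = 2: 361/47  (≤ bound)
a_5 = 1: 530/69  (≤ bound)
a_6 = 14: 7781/1013  (≤ bound)
a_7 = 1: 8311/1082  (> 1041, stop)

7781/1013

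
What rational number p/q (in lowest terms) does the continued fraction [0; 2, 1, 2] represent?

Start with 2.
1 + 1/(2/1) = 1 + 1/2 = 3/2
2 + 1/(3/2) = 2 + 2/3 = 8/3
0 + 1/(8/3) = 0 + 3/8 = 3/8

3/8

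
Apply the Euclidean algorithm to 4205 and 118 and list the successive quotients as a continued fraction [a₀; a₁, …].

[35; 1, 1, 1, 2, 1, 10]

Run the Euclidean algorithm, recording each quotient:
4205 ÷ 118 → quotient 35, remainder 75
118 ÷ 75 → quotient 1, remainder 43
75 ÷ 43 → quotient 1, remainder 32
43 ÷ 32 → quotient 1, remainder 11
32 ÷ 11 → quotient 2, remainder 10
11 ÷ 10 → quotient 1, remainder 1
10 ÷ 1 → quotient 10, remainder 0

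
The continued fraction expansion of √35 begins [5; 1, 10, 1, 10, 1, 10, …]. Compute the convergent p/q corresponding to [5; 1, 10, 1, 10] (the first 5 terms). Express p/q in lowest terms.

775/131

Starting at the tail and folding back:
Start with 10.
1 + 1/(10/1) = 1 + 1/10 = 11/10
10 + 1/(11/10) = 10 + 10/11 = 120/11
1 + 1/(120/11) = 1 + 11/120 = 131/120
5 + 1/(131/120) = 5 + 120/131 = 775/131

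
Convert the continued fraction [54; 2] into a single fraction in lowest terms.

Start with 2.
54 + 1/(2/1) = 54 + 1/2 = 109/2

109/2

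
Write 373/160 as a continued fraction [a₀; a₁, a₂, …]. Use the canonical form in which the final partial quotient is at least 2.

[2; 3, 53]

373 ÷ 160 → quotient 2, remainder 53
160 ÷ 53 → quotient 3, remainder 1
53 ÷ 1 → quotient 53, remainder 0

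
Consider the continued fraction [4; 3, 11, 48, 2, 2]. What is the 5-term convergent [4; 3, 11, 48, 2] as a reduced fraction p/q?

14285/3304

Use the convergent recurrence hₖ = aₖ·hₖ₋₁ + hₖ₋₂ (and likewise for the denominators kₖ):
a_0 = 4: 4/1
a_1 = 3: 13/3
a_2 = 11: 147/34
a_3 = 48: 7069/1635
a_4 = 2: 14285/3304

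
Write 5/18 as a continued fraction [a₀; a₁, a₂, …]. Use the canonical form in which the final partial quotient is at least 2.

5 ÷ 18 → quotient 0, remainder 5
18 ÷ 5 → quotient 3, remainder 3
5 ÷ 3 → quotient 1, remainder 2
3 ÷ 2 → quotient 1, remainder 1
2 ÷ 1 → quotient 2, remainder 0

[0; 3, 1, 1, 2]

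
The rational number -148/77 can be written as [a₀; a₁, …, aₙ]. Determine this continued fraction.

-148 = -2·77 + 6, so a_0 = -2
77 = 12·6 + 5, so a_1 = 12
6 = 1·5 + 1, so a_2 = 1
5 = 5·1 + 0, so a_3 = 5

[-2; 12, 1, 5]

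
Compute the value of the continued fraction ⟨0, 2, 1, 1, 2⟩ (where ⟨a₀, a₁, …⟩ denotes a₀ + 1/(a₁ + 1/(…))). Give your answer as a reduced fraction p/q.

5/13

Compute successive convergents:
a_0 = 0: 0/1
a_1 = 2: 1/2
a_2 = 1: 1/3
a_3 = 1: 2/5
a_4 = 2: 5/13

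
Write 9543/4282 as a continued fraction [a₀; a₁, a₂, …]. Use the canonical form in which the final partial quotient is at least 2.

Apply division with remainder until the remainder is 0:
9543 = 2·4282 + 979, so a_0 = 2
4282 = 4·979 + 366, so a_1 = 4
979 = 2·366 + 247, so a_2 = 2
366 = 1·247 + 119, so a_3 = 1
247 = 2·119 + 9, so a_4 = 2
119 = 13·9 + 2, so a_5 = 13
9 = 4·2 + 1, so a_6 = 4
2 = 2·1 + 0, so a_7 = 2

[2; 4, 2, 1, 2, 13, 4, 2]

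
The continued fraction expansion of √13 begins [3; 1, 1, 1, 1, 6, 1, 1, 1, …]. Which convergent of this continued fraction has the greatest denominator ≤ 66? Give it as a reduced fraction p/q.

a_0 = 3: 3/1  (≤ bound)
a_1 = 1: 4/1  (≤ bound)
a_2 = 1: 7/2  (≤ bound)
a_3 = 1: 11/3  (≤ bound)
a_4 = 1: 18/5  (≤ bound)
a_5 = 6: 119/33  (≤ bound)
a_6 = 1: 137/38  (≤ bound)
a_7 = 1: 256/71  (> 66, stop)

137/38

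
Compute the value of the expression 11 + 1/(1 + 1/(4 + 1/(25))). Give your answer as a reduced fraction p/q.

1487/126

Start with 25.
4 + 1/(25/1) = 4 + 1/25 = 101/25
1 + 1/(101/25) = 1 + 25/101 = 126/101
11 + 1/(126/101) = 11 + 101/126 = 1487/126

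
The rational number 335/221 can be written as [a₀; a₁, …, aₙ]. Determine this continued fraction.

Run the Euclidean algorithm, recording each quotient:
335 = 1·221 + 114, so a_0 = 1
221 = 1·114 + 107, so a_1 = 1
114 = 1·107 + 7, so a_2 = 1
107 = 15·7 + 2, so a_3 = 15
7 = 3·2 + 1, so a_4 = 3
2 = 2·1 + 0, so a_5 = 2

[1; 1, 1, 15, 3, 2]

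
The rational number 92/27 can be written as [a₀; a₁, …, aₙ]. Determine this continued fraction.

Run the Euclidean algorithm, recording each quotient:
⌊92/27⌋ = 3, remainder 11
⌊27/11⌋ = 2, remainder 5
⌊11/5⌋ = 2, remainder 1
⌊5/1⌋ = 5, remainder 0

[3; 2, 2, 5]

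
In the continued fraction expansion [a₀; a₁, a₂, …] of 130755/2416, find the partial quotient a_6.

⌊130755/2416⌋ = 54, remainder 291
⌊2416/291⌋ = 8, remainder 88
⌊291/88⌋ = 3, remainder 27
⌊88/27⌋ = 3, remainder 7
⌊27/7⌋ = 3, remainder 6
⌊7/6⌋ = 1, remainder 1
⌊6/1⌋ = 6, remainder 0

6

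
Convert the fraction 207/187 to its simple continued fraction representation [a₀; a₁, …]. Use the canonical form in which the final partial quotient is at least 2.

[1; 9, 2, 1, 6]

⌊207/187⌋ = 1, remainder 20
⌊187/20⌋ = 9, remainder 7
⌊20/7⌋ = 2, remainder 6
⌊7/6⌋ = 1, remainder 1
⌊6/1⌋ = 6, remainder 0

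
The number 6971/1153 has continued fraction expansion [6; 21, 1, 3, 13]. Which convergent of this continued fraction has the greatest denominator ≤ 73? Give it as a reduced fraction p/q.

List convergents until the denominator exceeds the bound:
a_0 = 6: 6/1  (≤ bound)
a_1 = 21: 127/21  (≤ bound)
a_2 = 1: 133/22  (≤ bound)
a_3 = 3: 526/87  (> 73, stop)

133/22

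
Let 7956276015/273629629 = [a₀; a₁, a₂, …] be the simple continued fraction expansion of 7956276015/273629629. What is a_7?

7956276015 = 29·273629629 + 21016774, so a_0 = 29
273629629 = 13·21016774 + 411567, so a_1 = 13
21016774 = 51·411567 + 26857, so a_2 = 51
411567 = 15·26857 + 8712, so a_3 = 15
26857 = 3·8712 + 721, so a_4 = 3
8712 = 12·721 + 60, so a_5 = 12
721 = 12·60 + 1, so a_6 = 12
60 = 60·1 + 0, so a_7 = 60

60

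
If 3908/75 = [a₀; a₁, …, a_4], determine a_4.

3908 = 52·75 + 8, so a_0 = 52
75 = 9·8 + 3, so a_1 = 9
8 = 2·3 + 2, so a_2 = 2
3 = 1·2 + 1, so a_3 = 1
2 = 2·1 + 0, so a_4 = 2

2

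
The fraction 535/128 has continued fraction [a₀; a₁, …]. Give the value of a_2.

535 = 4·128 + 23, so a_0 = 4
128 = 5·23 + 13, so a_1 = 5
23 = 1·13 + 10, so a_2 = 1

1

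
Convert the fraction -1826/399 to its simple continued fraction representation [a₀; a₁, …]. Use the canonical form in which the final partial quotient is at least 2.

[-5; 2, 2, 1, 3, 2, 1, 4]

-1826 = -5·399 + 169, so a_0 = -5
399 = 2·169 + 61, so a_1 = 2
169 = 2·61 + 47, so a_2 = 2
61 = 1·47 + 14, so a_3 = 1
47 = 3·14 + 5, so a_4 = 3
14 = 2·5 + 4, so a_5 = 2
5 = 1·4 + 1, so a_6 = 1
4 = 4·1 + 0, so a_7 = 4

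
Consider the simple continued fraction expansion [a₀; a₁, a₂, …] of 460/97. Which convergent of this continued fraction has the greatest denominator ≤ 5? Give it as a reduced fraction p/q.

a_0 = 4: 4/1  (≤ bound)
a_1 = 1: 5/1  (≤ bound)
a_2 = 2: 14/3  (≤ bound)
a_3 = 1: 19/4  (≤ bound)
a_4 = 7: 147/31  (> 5, stop)

19/4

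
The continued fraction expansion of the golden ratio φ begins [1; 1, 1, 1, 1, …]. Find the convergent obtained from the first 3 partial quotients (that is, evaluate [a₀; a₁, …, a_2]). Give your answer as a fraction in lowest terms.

Build up convergents one term at a time:
a_0 = 1: 1/1
a_1 = 1: 2/1
a_2 = 1: 3/2

3/2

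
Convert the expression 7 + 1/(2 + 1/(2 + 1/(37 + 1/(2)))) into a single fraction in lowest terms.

Start with 2.
37 + 1/(2/1) = 37 + 1/2 = 75/2
2 + 1/(75/2) = 2 + 2/75 = 152/75
2 + 1/(152/75) = 2 + 75/152 = 379/152
7 + 1/(379/152) = 7 + 152/379 = 2805/379

2805/379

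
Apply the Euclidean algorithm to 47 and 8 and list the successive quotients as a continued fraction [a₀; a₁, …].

[5; 1, 7]

47 = 5·8 + 7, so a_0 = 5
8 = 1·7 + 1, so a_1 = 1
7 = 7·1 + 0, so a_2 = 7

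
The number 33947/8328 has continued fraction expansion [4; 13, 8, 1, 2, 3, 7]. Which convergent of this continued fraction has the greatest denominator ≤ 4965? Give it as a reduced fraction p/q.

4651/1141

a_0 = 4: 4/1  (≤ bound)
a_1 = 13: 53/13  (≤ bound)
a_2 = 8: 428/105  (≤ bound)
a_3 = 1: 481/118  (≤ bound)
a_4 = 2: 1390/341  (≤ bound)
a_5 = 3: 4651/1141  (≤ bound)
a_6 = 7: 33947/8328  (> 4965, stop)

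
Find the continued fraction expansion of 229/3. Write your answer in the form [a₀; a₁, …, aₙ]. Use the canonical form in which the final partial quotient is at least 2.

[76; 3]

Repeatedly divide and take the remainder:
229 = 76·3 + 1, so a_0 = 76
3 = 3·1 + 0, so a_1 = 3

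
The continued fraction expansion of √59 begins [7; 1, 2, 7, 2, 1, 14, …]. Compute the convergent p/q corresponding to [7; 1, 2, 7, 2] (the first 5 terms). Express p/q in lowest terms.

361/47

a_0 = 7: 7/1
a_1 = 1: 8/1
a_2 = 2: 23/3
a_3 = 7: 169/22
a_4 = 2: 361/47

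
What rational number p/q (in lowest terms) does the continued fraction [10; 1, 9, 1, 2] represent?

Compute successive convergents:
a_0 = 10: 10/1
a_1 = 1: 11/1
a_2 = 9: 109/10
a_3 = 1: 120/11
a_4 = 2: 349/32

349/32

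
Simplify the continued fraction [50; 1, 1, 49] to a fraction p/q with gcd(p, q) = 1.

5000/99

a_0 = 50: 50/1
a_1 = 1: 51/1
a_2 = 1: 101/2
a_3 = 49: 5000/99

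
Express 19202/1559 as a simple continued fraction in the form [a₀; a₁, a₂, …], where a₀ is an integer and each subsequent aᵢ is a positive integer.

[12; 3, 6, 2, 2, 2, 6]

Apply division with remainder until the remainder is 0:
19202 = 12·1559 + 494, so a_0 = 12
1559 = 3·494 + 77, so a_1 = 3
494 = 6·77 + 32, so a_2 = 6
77 = 2·32 + 13, so a_3 = 2
32 = 2·13 + 6, so a_4 = 2
13 = 2·6 + 1, so a_5 = 2
6 = 6·1 + 0, so a_6 = 6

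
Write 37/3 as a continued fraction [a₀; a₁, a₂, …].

[12; 3]

37 = 12·3 + 1, so a_0 = 12
3 = 3·1 + 0, so a_1 = 3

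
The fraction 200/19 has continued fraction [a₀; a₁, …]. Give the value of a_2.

⌊200/19⌋ = 10, remainder 10
⌊19/10⌋ = 1, remainder 9
⌊10/9⌋ = 1, remainder 1

1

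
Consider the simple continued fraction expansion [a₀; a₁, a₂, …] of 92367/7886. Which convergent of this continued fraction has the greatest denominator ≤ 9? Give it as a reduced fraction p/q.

a_0 = 11: 11/1  (≤ bound)
a_1 = 1: 12/1  (≤ bound)
a_2 = 2: 35/3  (≤ bound)
a_3 = 2: 82/7  (≤ bound)
a_4 = 13: 1101/94  (> 9, stop)

82/7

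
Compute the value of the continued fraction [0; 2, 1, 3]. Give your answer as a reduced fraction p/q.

Compute successive convergents:
a_0 = 0: 0/1
a_1 = 2: 1/2
a_2 = 1: 1/3
a_3 = 3: 4/11

4/11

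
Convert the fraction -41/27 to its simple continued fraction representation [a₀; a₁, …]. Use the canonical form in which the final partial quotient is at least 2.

Run the Euclidean algorithm, recording each quotient:
-41 = -2·27 + 13, so a_0 = -2
27 = 2·13 + 1, so a_1 = 2
13 = 13·1 + 0, so a_2 = 13

[-2; 2, 13]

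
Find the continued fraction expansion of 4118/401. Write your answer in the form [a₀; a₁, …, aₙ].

[10; 3, 1, 2, 2, 15]

⌊4118/401⌋ = 10, remainder 108
⌊401/108⌋ = 3, remainder 77
⌊108/77⌋ = 1, remainder 31
⌊77/31⌋ = 2, remainder 15
⌊31/15⌋ = 2, remainder 1
⌊15/1⌋ = 15, remainder 0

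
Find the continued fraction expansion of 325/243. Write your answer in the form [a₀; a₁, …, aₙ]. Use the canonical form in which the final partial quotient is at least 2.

⌊325/243⌋ = 1, remainder 82
⌊243/82⌋ = 2, remainder 79
⌊82/79⌋ = 1, remainder 3
⌊79/3⌋ = 26, remainder 1
⌊3/1⌋ = 3, remainder 0

[1; 2, 1, 26, 3]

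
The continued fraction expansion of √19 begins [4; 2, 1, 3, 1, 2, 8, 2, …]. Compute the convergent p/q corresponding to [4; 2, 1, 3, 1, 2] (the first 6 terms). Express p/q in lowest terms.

170/39

Start with 2.
1 + 1/(2/1) = 1 + 1/2 = 3/2
3 + 1/(3/2) = 3 + 2/3 = 11/3
1 + 1/(11/3) = 1 + 3/11 = 14/11
2 + 1/(14/11) = 2 + 11/14 = 39/14
4 + 1/(39/14) = 4 + 14/39 = 170/39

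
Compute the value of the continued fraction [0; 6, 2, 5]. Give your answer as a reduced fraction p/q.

Start with 5.
2 + 1/(5/1) = 2 + 1/5 = 11/5
6 + 1/(11/5) = 6 + 5/11 = 71/11
0 + 1/(71/11) = 0 + 11/71 = 11/71

11/71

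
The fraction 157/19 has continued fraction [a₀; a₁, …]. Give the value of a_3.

4

⌊157/19⌋ = 8, remainder 5
⌊19/5⌋ = 3, remainder 4
⌊5/4⌋ = 1, remainder 1
⌊4/1⌋ = 4, remainder 0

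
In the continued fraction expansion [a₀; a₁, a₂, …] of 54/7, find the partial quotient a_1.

Repeatedly divide and take the remainder:
⌊54/7⌋ = 7, remainder 5
⌊7/5⌋ = 1, remainder 2

1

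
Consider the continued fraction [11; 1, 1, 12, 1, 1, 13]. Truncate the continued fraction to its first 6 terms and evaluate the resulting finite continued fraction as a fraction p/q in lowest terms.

Start with 1.
1 + 1/(1/1) = 1 + 1/1 = 2/1
12 + 1/(2/1) = 12 + 1/2 = 25/2
1 + 1/(25/2) = 1 + 2/25 = 27/25
1 + 1/(27/25) = 1 + 25/27 = 52/27
11 + 1/(52/27) = 11 + 27/52 = 599/52

599/52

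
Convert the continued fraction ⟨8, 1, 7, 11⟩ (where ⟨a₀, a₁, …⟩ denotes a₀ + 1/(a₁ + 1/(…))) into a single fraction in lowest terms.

a_0 = 8: 8/1
a_1 = 1: 9/1
a_2 = 7: 71/8
a_3 = 11: 790/89

790/89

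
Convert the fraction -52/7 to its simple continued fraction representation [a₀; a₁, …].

Repeatedly divide and take the remainder:
⌊-52/7⌋ = -8, remainder 4
⌊7/4⌋ = 1, remainder 3
⌊4/3⌋ = 1, remainder 1
⌊3/1⌋ = 3, remainder 0

[-8; 1, 1, 3]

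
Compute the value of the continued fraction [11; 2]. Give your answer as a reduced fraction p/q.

23/2

a_0 = 11: 11/1
a_1 = 2: 23/2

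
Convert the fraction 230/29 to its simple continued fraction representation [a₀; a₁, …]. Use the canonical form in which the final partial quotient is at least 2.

⌊230/29⌋ = 7, remainder 27
⌊29/27⌋ = 1, remainder 2
⌊27/2⌋ = 13, remainder 1
⌊2/1⌋ = 2, remainder 0

[7; 1, 13, 2]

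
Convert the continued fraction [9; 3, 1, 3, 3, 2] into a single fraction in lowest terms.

Use the convergent recurrence hₖ = aₖ·hₖ₋₁ + hₖ₋₂ (and likewise for the denominators kₖ):
a_0 = 9: 9/1
a_1 = 3: 28/3
a_2 = 1: 37/4
a_3 = 3: 139/15
a_4 = 3: 454/49
a_5 = 2: 1047/113

1047/113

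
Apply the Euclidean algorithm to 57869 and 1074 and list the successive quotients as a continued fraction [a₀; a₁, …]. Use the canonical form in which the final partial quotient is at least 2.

[53; 1, 7, 2, 5, 3, 1, 2]

57869 ÷ 1074 → quotient 53, remainder 947
1074 ÷ 947 → quotient 1, remainder 127
947 ÷ 127 → quotient 7, remainder 58
127 ÷ 58 → quotient 2, remainder 11
58 ÷ 11 → quotient 5, remainder 3
11 ÷ 3 → quotient 3, remainder 2
3 ÷ 2 → quotient 1, remainder 1
2 ÷ 1 → quotient 2, remainder 0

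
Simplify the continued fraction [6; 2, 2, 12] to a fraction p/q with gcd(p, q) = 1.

397/62

Start with 12.
2 + 1/(12/1) = 2 + 1/12 = 25/12
2 + 1/(25/12) = 2 + 12/25 = 62/25
6 + 1/(62/25) = 6 + 25/62 = 397/62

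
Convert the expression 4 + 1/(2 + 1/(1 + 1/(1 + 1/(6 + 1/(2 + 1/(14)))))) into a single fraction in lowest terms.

Start with 14.
2 + 1/(14/1) = 2 + 1/14 = 29/14
6 + 1/(29/14) = 6 + 14/29 = 188/29
1 + 1/(188/29) = 1 + 29/188 = 217/188
1 + 1/(217/188) = 1 + 188/217 = 405/217
2 + 1/(405/217) = 2 + 217/405 = 1027/405
4 + 1/(1027/405) = 4 + 405/1027 = 4513/1027

4513/1027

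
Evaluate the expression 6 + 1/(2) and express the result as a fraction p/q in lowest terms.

13/2

Compute successive convergents:
a_0 = 6: 6/1
a_1 = 2: 13/2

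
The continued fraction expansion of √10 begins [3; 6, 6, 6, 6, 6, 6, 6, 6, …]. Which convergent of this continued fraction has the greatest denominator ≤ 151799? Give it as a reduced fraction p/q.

168717/53353

a_0 = 3: 3/1  (≤ bound)
a_1 = 6: 19/6  (≤ bound)
a_2 = 6: 117/37  (≤ bound)
a_3 = 6: 721/228  (≤ bound)
a_4 = 6: 4443/1405  (≤ bound)
a_5 = 6: 27379/8658  (≤ bound)
a_6 = 6: 168717/53353  (≤ bound)
a_7 = 6: 1039681/328776  (> 151799, stop)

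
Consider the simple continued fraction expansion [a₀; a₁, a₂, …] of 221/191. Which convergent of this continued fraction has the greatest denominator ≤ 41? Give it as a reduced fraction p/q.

List convergents until the denominator exceeds the bound:
a_0 = 1: 1/1  (≤ bound)
a_1 = 6: 7/6  (≤ bound)
a_2 = 2: 15/13  (≤ bound)
a_3 = 1: 22/19  (≤ bound)
a_4 = 2: 59/51  (> 41, stop)

22/19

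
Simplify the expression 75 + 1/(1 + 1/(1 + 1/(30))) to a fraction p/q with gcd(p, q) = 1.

Start with 30.
1 + 1/(30/1) = 1 + 1/30 = 31/30
1 + 1/(31/30) = 1 + 30/31 = 61/31
75 + 1/(61/31) = 75 + 31/61 = 4606/61

4606/61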